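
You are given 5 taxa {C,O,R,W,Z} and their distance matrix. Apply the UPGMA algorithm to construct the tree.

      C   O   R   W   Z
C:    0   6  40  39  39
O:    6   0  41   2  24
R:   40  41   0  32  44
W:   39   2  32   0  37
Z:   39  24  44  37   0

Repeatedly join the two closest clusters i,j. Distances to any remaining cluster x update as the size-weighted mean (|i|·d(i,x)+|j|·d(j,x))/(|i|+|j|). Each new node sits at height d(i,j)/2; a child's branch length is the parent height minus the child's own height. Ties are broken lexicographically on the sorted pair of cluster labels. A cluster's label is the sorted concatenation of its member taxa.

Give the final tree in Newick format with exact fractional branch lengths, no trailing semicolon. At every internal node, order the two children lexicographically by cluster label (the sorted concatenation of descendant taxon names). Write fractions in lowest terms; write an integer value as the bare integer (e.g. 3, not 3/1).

(((C:45/4,(O:1,W:1):41/4):65/12,Z:50/3):71/24,R:157/8)

iteration 1: select O,W (d=2); attach at lengths (1, 1); label the merged cluster OW
  updated: d(C,OW)=45/2, d(OW,R)=73/2, d(OW,Z)=61/2
iteration 2: select C,OW (d=45/2); attach at lengths (45/4, 41/4); label the merged cluster COW
  updated: d(COW,R)=113/3, d(COW,Z)=100/3
iteration 3: select COW,Z (d=100/3); attach at lengths (65/12, 50/3); label the merged cluster COWZ
  updated: d(COWZ,R)=157/4
iteration 4: select COWZ,R (d=157/4); attach at lengths (71/24, 157/8); label the merged cluster CORWZ
final tree: (((C:45/4,(O:1,W:1):41/4):65/12,Z:50/3):71/24,R:157/8)
total length: 409/6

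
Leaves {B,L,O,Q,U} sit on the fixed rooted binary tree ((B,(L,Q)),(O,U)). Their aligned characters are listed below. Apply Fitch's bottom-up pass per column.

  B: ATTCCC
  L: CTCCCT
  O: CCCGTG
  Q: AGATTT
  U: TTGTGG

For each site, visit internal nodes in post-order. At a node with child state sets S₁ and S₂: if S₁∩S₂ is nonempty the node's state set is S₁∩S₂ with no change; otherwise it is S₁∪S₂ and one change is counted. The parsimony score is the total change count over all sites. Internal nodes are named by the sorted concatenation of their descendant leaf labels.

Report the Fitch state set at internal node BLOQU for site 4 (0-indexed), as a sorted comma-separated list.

LQ@0: {C} ∪ {A} = {A,C} (union, +1)
BLQ@0: {A} ∩ {A,C} = {A} (intersection, +0)
OU@0: {C} ∪ {T} = {C,T} (union, +1)
BLOQU@0: {A} ∪ {C,T} = {A,C,T} (union, +1)
LQ@1: {T} ∪ {G} = {G,T} (union, +1)
BLQ@1: {T} ∩ {G,T} = {T} (intersection, +0)
OU@1: {C} ∪ {T} = {C,T} (union, +1)
BLOQU@1: {T} ∩ {C,T} = {T} (intersection, +0)
LQ@2: {C} ∪ {A} = {A,C} (union, +1)
BLQ@2: {T} ∪ {A,C} = {A,C,T} (union, +1)
OU@2: {C} ∪ {G} = {C,G} (union, +1)
BLOQU@2: {A,C,T} ∩ {C,G} = {C} (intersection, +0)
LQ@3: {C} ∪ {T} = {C,T} (union, +1)
BLQ@3: {C} ∩ {C,T} = {C} (intersection, +0)
OU@3: {G} ∪ {T} = {G,T} (union, +1)
BLOQU@3: {C} ∪ {G,T} = {C,G,T} (union, +1)
LQ@4: {C} ∪ {T} = {C,T} (union, +1)
BLQ@4: {C} ∩ {C,T} = {C} (intersection, +0)
OU@4: {T} ∪ {G} = {G,T} (union, +1)
BLOQU@4: {C} ∪ {G,T} = {C,G,T} (union, +1)
LQ@5: {T} ∩ {T} = {T} (intersection, +0)
BLQ@5: {C} ∪ {T} = {C,T} (union, +1)
OU@5: {G} ∩ {G} = {G} (intersection, +0)
BLOQU@5: {C,T} ∪ {G} = {C,G,T} (union, +1)
per-site changes: [3, 2, 3, 3, 3, 2]; total = 16

C,G,T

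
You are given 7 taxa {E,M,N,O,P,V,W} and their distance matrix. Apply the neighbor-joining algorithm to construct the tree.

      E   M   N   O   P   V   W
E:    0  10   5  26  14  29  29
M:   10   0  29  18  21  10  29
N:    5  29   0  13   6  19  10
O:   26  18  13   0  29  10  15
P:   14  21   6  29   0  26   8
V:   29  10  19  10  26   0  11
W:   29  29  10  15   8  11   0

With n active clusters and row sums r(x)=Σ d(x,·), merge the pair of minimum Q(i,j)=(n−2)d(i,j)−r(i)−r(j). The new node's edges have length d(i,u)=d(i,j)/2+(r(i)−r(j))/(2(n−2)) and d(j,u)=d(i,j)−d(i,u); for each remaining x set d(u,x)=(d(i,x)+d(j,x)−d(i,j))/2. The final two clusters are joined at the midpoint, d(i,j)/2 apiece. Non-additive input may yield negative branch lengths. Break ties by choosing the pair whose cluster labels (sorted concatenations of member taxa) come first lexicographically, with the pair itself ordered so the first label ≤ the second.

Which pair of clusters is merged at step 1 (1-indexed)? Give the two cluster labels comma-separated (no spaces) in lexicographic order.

E,M

1. join E+M (d=10, Q=-180) ⇒ EM; edges |E|=23/5, |M|=27/5
  updated: d(EM,N)=12, d(EM,O)=17, d(EM,P)=25/2, d(EM,V)=29/2, d(EM,W)=24
2. join O+V (d=10, Q=-249/2) ⇒ OV; edges |O|=87/16, |V|=73/16
  updated: d(EM,OV)=43/4, d(N,OV)=11, d(OV,P)=45/2, d(OV,W)=8
3. join EM+OV (d=43/4, Q=-317/4) ⇒ EMOV; edges |EM|=157/24, |OV|=101/24
  updated: d(EMOV,N)=49/8, d(EMOV,P)=97/8, d(EMOV,W)=85/8
4. join EMOV+N (d=49/8, Q=-155/4) ⇒ EMNOV; edges |EMOV|=19/4, |N|=11/8
  updated: d(EMNOV,P)=6, d(EMNOV,W)=29/4
5. join EMNOV+P (d=6, Q=-85/4) ⇒ EMNOPV; edges |EMNOV|=21/8, |P|=27/8
  updated: d(EMNOPV,W)=37/8
6. join EMNOPV+W (d=37/8) ⇒ EMNOPVW; edges |EMNOPV|=37/16, |W|=37/16
final tree: (((((E:23/5,M:27/5):157/24,(O:87/16,V:73/16):101/24):19/4,N:11/8):21/8,P:27/8):37/16,W:37/16)
total length: 95/2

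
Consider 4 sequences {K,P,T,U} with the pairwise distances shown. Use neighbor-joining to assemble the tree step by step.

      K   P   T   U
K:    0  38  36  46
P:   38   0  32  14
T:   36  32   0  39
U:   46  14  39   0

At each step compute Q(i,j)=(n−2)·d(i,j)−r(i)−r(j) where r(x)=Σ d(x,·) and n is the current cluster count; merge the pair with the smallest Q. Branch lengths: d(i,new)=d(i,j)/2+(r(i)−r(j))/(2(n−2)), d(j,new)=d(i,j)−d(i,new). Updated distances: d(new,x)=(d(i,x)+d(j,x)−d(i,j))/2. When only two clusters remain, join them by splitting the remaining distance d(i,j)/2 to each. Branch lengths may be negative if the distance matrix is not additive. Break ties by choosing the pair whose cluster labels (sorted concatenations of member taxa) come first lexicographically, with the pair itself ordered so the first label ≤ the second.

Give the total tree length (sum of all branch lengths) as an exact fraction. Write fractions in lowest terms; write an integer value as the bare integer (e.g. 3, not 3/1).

1. join K+T (d=36, Q=-155) ⇒ KT; edges |K|=85/4, |T|=59/4
  updated: d(KT,P)=17, d(KT,U)=49/2
2. join KT+P (d=17, Q=-111/2) ⇒ KPT; edges |KT|=55/4, |P|=13/4
  updated: d(KPT,U)=43/4
3. join KPT+U (d=43/4) ⇒ KPTU; edges |KPT|=43/8, |U|=43/8
final tree: (((K:85/4,T:59/4):55/4,P:13/4):43/8,U:43/8)
total length: 255/4

255/4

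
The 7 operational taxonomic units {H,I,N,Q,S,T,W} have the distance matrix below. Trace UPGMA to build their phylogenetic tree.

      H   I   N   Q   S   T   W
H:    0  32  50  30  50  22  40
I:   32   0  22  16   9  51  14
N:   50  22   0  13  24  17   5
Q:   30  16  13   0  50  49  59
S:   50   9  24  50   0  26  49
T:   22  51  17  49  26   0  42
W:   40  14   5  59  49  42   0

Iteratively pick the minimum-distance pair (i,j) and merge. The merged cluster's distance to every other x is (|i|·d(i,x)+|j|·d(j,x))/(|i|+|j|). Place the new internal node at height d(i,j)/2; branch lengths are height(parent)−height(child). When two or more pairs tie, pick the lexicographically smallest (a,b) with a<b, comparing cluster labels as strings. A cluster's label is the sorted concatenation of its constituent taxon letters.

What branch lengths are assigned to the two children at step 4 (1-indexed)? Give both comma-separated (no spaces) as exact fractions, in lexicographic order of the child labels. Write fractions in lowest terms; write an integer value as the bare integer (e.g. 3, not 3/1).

73/8,89/8

iteration 1: select N,W (d=5); attach at lengths (5/2, 5/2); label the merged cluster NW
  updated: d(H,NW)=45, d(I,NW)=18, d(NW,Q)=36, d(NW,S)=73/2, d(NW,T)=59/2
iteration 2: select I,S (d=9); attach at lengths (9/2, 9/2); label the merged cluster IS
  updated: d(H,IS)=41, d(IS,NW)=109/4, d(IS,Q)=33, d(IS,T)=77/2
iteration 3: select H,T (d=22); attach at lengths (11, 11); label the merged cluster HT
  updated: d(HT,IS)=159/4, d(HT,NW)=149/4, d(HT,Q)=79/2
iteration 4: select IS,NW (d=109/4); attach at lengths (73/8, 89/8); label the merged cluster INSW
  updated: d(HT,INSW)=77/2, d(INSW,Q)=69/2
iteration 5: select INSW,Q (d=69/2); attach at lengths (29/8, 69/4); label the merged cluster INQSW
  updated: d(HT,INQSW)=387/10
iteration 6: select HT,INQSW (d=387/10); attach at lengths (167/20, 21/10); label the merged cluster HINQSTW
final tree: ((H:11,T:11):167/20,(((I:9/2,S:9/2):73/8,(N:5/2,W:5/2):89/8):29/8,Q:69/4):21/10)
total length: 3503/40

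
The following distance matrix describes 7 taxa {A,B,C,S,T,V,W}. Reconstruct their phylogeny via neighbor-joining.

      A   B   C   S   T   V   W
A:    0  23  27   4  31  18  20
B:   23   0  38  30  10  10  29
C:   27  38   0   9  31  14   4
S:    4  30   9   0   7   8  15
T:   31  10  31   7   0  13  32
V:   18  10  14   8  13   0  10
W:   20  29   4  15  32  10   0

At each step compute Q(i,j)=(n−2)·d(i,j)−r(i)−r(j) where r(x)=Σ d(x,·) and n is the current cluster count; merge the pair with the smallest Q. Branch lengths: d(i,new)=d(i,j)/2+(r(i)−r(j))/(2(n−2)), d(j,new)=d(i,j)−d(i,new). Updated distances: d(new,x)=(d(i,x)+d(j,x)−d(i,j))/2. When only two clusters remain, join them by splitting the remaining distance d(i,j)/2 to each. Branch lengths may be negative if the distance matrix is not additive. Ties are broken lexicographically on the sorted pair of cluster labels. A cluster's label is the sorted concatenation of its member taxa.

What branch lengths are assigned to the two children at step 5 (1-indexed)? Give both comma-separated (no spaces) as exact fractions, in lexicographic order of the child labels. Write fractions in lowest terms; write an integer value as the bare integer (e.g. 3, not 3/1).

iteration 1: select B,T (d=10, Q=-214); attach at lengths (33/5, 17/5); label the merged cluster BT
  updated: d(A,BT)=22, d(BT,C)=59/2, d(BT,S)=27/2, d(BT,V)=13/2, d(BT,W)=51/2
iteration 2: select C,W (d=4, Q=-142); attach at lengths (25/8, 7/8); label the merged cluster CW
  updated: d(A,CW)=43/2, d(BT,CW)=51/2, d(CW,S)=10, d(CW,V)=10
iteration 3: select BT,V (d=13/2, Q=-181/2); attach at lengths (89/12, -11/12); label the merged cluster BTV
  updated: d(A,BTV)=67/4, d(BTV,CW)=29/2, d(BTV,S)=15/2
iteration 4: select A,S (d=4, Q=-223/4); attach at lengths (115/16, -51/16); label the merged cluster AS
  updated: d(AS,BTV)=81/8, d(AS,CW)=55/4
iteration 5: select AS,BTV (d=81/8, Q=-307/8); attach at lengths (75/16, 87/16); label the merged cluster ABSTV
  updated: d(ABSTV,CW)=145/16
iteration 6: select ABSTV,CW (d=145/16); attach at lengths (145/32, 145/32); label the merged cluster ABCSTVW
final tree: (((A:115/16,S:-51/16):75/16,((B:33/5,T:17/5):89/12,V:-11/12):87/16):145/32,(C:25/8,W:7/8):145/32)
total length: 699/16

75/16,87/16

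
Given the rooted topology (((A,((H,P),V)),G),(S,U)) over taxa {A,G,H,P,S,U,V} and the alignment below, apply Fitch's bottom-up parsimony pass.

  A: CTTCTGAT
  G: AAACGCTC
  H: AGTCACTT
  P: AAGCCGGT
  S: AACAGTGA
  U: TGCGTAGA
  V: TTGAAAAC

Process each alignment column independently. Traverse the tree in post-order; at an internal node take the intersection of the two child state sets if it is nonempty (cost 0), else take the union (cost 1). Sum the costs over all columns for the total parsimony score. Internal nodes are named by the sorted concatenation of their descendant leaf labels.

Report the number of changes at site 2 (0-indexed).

4

site 0, node HP: H={A} ∩ P={A} → {A} (+0)
site 0, node HPV: HP={A} ∪ V={T} → {A,T} (+1)
site 0, node AHPV: A={C} ∪ HPV={A,T} → {A,C,T} (+1)
site 0, node AGHPV: AHPV={A,C,T} ∩ G={A} → {A} (+0)
site 0, node SU: S={A} ∪ U={T} → {A,T} (+1)
site 0, node AGHPSUV: AGHPV={A} ∩ SU={A,T} → {A} (+0)
site 1, node HP: H={G} ∪ P={A} → {A,G} (+1)
site 1, node HPV: HP={A,G} ∪ V={T} → {A,G,T} (+1)
site 1, node AHPV: A={T} ∩ HPV={A,G,T} → {T} (+0)
site 1, node AGHPV: AHPV={T} ∪ G={A} → {A,T} (+1)
site 1, node SU: S={A} ∪ U={G} → {A,G} (+1)
site 1, node AGHPSUV: AGHPV={A,T} ∩ SU={A,G} → {A} (+0)
site 2, node HP: H={T} ∪ P={G} → {G,T} (+1)
site 2, node HPV: HP={G,T} ∩ V={G} → {G} (+0)
site 2, node AHPV: A={T} ∪ HPV={G} → {G,T} (+1)
site 2, node AGHPV: AHPV={G,T} ∪ G={A} → {A,G,T} (+1)
site 2, node SU: S={C} ∩ U={C} → {C} (+0)
site 2, node AGHPSUV: AGHPV={A,G,T} ∪ SU={C} → {A,C,G,T} (+1)
site 3, node HP: H={C} ∩ P={C} → {C} (+0)
site 3, node HPV: HP={C} ∪ V={A} → {A,C} (+1)
site 3, node AHPV: A={C} ∩ HPV={A,C} → {C} (+0)
site 3, node AGHPV: AHPV={C} ∩ G={C} → {C} (+0)
site 3, node SU: S={A} ∪ U={G} → {A,G} (+1)
site 3, node AGHPSUV: AGHPV={C} ∪ SU={A,G} → {A,C,G} (+1)
site 4, node HP: H={A} ∪ P={C} → {A,C} (+1)
site 4, node HPV: HP={A,C} ∩ V={A} → {A} (+0)
site 4, node AHPV: A={T} ∪ HPV={A} → {A,T} (+1)
site 4, node AGHPV: AHPV={A,T} ∪ G={G} → {A,G,T} (+1)
site 4, node SU: S={G} ∪ U={T} → {G,T} (+1)
site 4, node AGHPSUV: AGHPV={A,G,T} ∩ SU={G,T} → {G,T} (+0)
site 5, node HP: H={C} ∪ P={G} → {C,G} (+1)
site 5, node HPV: HP={C,G} ∪ V={A} → {A,C,G} (+1)
site 5, node AHPV: A={G} ∩ HPV={A,C,G} → {G} (+0)
site 5, node AGHPV: AHPV={G} ∪ G={C} → {C,G} (+1)
site 5, node SU: S={T} ∪ U={A} → {A,T} (+1)
site 5, node AGHPSUV: AGHPV={C,G} ∪ SU={A,T} → {A,C,G,T} (+1)
site 6, node HP: H={T} ∪ P={G} → {G,T} (+1)
site 6, node HPV: HP={G,T} ∪ V={A} → {A,G,T} (+1)
site 6, node AHPV: A={A} ∩ HPV={A,G,T} → {A} (+0)
site 6, node AGHPV: AHPV={A} ∪ G={T} → {A,T} (+1)
site 6, node SU: S={G} ∩ U={G} → {G} (+0)
site 6, node AGHPSUV: AGHPV={A,T} ∪ SU={G} → {A,G,T} (+1)
site 7, node HP: H={T} ∩ P={T} → {T} (+0)
site 7, node HPV: HP={T} ∪ V={C} → {C,T} (+1)
site 7, node AHPV: A={T} ∩ HPV={C,T} → {T} (+0)
site 7, node AGHPV: AHPV={T} ∪ G={C} → {C,T} (+1)
site 7, node SU: S={A} ∩ U={A} → {A} (+0)
site 7, node AGHPSUV: AGHPV={C,T} ∪ SU={A} → {A,C,T} (+1)
per-site changes: [3, 4, 4, 3, 4, 5, 4, 3]; total = 30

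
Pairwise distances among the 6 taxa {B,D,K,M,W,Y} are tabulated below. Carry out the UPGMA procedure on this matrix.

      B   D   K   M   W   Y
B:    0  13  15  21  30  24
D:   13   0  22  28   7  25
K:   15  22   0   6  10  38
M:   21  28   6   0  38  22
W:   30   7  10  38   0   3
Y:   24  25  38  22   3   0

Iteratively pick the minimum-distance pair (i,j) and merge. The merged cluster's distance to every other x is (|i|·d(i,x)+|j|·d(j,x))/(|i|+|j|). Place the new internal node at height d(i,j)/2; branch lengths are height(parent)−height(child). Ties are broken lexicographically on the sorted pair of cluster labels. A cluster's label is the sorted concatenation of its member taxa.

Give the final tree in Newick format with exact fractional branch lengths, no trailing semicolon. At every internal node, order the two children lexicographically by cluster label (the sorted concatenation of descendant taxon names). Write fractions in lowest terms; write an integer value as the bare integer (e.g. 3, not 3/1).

(((B:13/2,D:13/2):17/4,(K:3,M:3):31/4):11/8,(W:3/2,Y:3/2):85/8)

iteration 1: select W,Y (d=3); attach at lengths (3/2, 3/2); label the merged cluster WY
  updated: d(B,WY)=27, d(D,WY)=16, d(K,WY)=24, d(M,WY)=30
iteration 2: select K,M (d=6); attach at lengths (3, 3); label the merged cluster KM
  updated: d(B,KM)=18, d(D,KM)=25, d(KM,WY)=27
iteration 3: select B,D (d=13); attach at lengths (13/2, 13/2); label the merged cluster BD
  updated: d(BD,KM)=43/2, d(BD,WY)=43/2
iteration 4: select BD,KM (d=43/2); attach at lengths (17/4, 31/4); label the merged cluster BDKM
  updated: d(BDKM,WY)=97/4
iteration 5: select BDKM,WY (d=97/4); attach at lengths (11/8, 85/8); label the merged cluster BDKMWY
final tree: (((B:13/2,D:13/2):17/4,(K:3,M:3):31/4):11/8,(W:3/2,Y:3/2):85/8)
total length: 46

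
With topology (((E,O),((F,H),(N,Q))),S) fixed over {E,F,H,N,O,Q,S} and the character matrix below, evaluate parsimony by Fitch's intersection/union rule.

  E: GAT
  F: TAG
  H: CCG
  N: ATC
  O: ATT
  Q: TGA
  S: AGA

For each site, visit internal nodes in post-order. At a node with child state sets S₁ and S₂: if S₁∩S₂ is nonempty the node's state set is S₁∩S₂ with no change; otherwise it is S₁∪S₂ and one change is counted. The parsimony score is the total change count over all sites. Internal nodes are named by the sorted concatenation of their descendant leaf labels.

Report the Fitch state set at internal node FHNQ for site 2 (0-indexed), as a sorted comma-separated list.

EO@0: {G} ∪ {A} = {A,G} (union, +1)
FH@0: {T} ∪ {C} = {C,T} (union, +1)
NQ@0: {A} ∪ {T} = {A,T} (union, +1)
FHNQ@0: {C,T} ∩ {A,T} = {T} (intersection, +0)
EFHNOQ@0: {A,G} ∪ {T} = {A,G,T} (union, +1)
EFHNOQS@0: {A,G,T} ∩ {A} = {A} (intersection, +0)
EO@1: {A} ∪ {T} = {A,T} (union, +1)
FH@1: {A} ∪ {C} = {A,C} (union, +1)
NQ@1: {T} ∪ {G} = {G,T} (union, +1)
FHNQ@1: {A,C} ∪ {G,T} = {A,C,G,T} (union, +1)
EFHNOQ@1: {A,T} ∩ {A,C,G,T} = {A,T} (intersection, +0)
EFHNOQS@1: {A,T} ∪ {G} = {A,G,T} (union, +1)
EO@2: {T} ∩ {T} = {T} (intersection, +0)
FH@2: {G} ∩ {G} = {G} (intersection, +0)
NQ@2: {C} ∪ {A} = {A,C} (union, +1)
FHNQ@2: {G} ∪ {A,C} = {A,C,G} (union, +1)
EFHNOQ@2: {T} ∪ {A,C,G} = {A,C,G,T} (union, +1)
EFHNOQS@2: {A,C,G,T} ∩ {A} = {A} (intersection, +0)
per-site changes: [4, 5, 3]; total = 12

A,C,G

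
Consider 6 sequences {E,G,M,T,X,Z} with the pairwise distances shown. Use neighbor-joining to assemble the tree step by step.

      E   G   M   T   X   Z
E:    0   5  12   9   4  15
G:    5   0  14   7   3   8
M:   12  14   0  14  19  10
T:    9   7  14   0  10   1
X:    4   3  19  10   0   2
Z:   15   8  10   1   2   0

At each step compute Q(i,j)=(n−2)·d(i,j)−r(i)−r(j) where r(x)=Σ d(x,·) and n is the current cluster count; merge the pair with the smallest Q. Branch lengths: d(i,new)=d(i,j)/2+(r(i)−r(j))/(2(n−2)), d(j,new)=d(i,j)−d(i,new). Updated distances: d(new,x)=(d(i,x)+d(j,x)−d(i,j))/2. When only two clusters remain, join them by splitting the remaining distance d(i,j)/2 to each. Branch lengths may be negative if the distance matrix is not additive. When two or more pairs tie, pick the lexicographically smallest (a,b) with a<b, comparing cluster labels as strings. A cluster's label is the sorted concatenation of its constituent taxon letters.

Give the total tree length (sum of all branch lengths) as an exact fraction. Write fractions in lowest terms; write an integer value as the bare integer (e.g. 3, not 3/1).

step 1: merge (T,Z) at d=1, Q=-73; branch lengths T→9/8, Z→-1/8; new cluster TZ
  updated: d(E,TZ)=23/2, d(G,TZ)=7, d(M,TZ)=23/2, d(TZ,X)=11/2
step 2: merge (M,TZ) at d=23/2, Q=-115/2; branch lengths M→37/4, TZ→9/4; new cluster MTZ
  updated: d(E,MTZ)=6, d(G,MTZ)=19/4, d(MTZ,X)=13/2
step 3: merge (E,X) at d=4, Q=-41/2; branch lengths E→19/8, X→13/8; new cluster EX
  updated: d(EX,G)=2, d(EX,MTZ)=17/4
step 4: merge (EX,G) at d=2, Q=-11; branch lengths EX→3/4, G→5/4; new cluster EGX
  updated: d(EGX,MTZ)=7/2
step 5: merge (EGX,MTZ) at d=7/2; branch lengths EGX→7/4, MTZ→7/4; new cluster EGMTXZ
final tree: (((E:19/8,X:13/8):3/4,G:5/4):7/4,(M:37/4,(T:9/8,Z:-1/8):9/4):7/4)
total length: 22

22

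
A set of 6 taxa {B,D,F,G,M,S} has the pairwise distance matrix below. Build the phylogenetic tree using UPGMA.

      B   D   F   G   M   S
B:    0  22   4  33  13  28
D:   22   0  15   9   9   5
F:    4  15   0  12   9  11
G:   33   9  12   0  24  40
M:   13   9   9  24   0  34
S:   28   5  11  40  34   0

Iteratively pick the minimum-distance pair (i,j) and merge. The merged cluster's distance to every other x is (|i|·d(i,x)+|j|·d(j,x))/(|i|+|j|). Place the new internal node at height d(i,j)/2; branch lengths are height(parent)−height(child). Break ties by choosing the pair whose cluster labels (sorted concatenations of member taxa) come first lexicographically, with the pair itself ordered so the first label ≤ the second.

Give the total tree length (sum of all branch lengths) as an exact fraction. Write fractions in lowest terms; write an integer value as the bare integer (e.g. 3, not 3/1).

2611/60

1. join B+F (d=4) ⇒ BF; edges |B|=2, |F|=2
  updated: d(BF,D)=37/2, d(BF,G)=45/2, d(BF,M)=11, d(BF,S)=39/2
2. join D+S (d=5) ⇒ DS; edges |D|=5/2, |S|=5/2
  updated: d(BF,DS)=19, d(DS,G)=49/2, d(DS,M)=43/2
3. join BF+M (d=11) ⇒ BFM; edges |BF|=7/2, |M|=11/2
  updated: d(BFM,DS)=119/6, d(BFM,G)=23
4. join BFM+DS (d=119/6) ⇒ BDFMS; edges |BFM|=53/12, |DS|=89/12
  updated: d(BDFMS,G)=118/5
5. join BDFMS+G (d=118/5) ⇒ BDFGMS; edges |BDFMS|=113/60, |G|=59/5
final tree: ((((B:2,F:2):7/2,M:11/2):53/12,(D:5/2,S:5/2):89/12):113/60,G:59/5)
total length: 2611/60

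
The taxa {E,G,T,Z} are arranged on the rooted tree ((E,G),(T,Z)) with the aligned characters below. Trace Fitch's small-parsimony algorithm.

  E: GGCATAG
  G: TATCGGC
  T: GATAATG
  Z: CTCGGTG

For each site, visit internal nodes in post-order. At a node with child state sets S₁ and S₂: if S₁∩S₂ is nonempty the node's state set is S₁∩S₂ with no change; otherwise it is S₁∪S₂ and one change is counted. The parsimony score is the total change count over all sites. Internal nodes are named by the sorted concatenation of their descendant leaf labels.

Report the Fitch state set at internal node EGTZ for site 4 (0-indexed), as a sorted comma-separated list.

G

site 0, node EG: E={G} ∪ G={T} → {G,T} (+1)
site 0, node TZ: T={G} ∪ Z={C} → {C,G} (+1)
site 0, node EGTZ: EG={G,T} ∩ TZ={C,G} → {G} (+0)
site 1, node EG: E={G} ∪ G={A} → {A,G} (+1)
site 1, node TZ: T={A} ∪ Z={T} → {A,T} (+1)
site 1, node EGTZ: EG={A,G} ∩ TZ={A,T} → {A} (+0)
site 2, node EG: E={C} ∪ G={T} → {C,T} (+1)
site 2, node TZ: T={T} ∪ Z={C} → {C,T} (+1)
site 2, node EGTZ: EG={C,T} ∩ TZ={C,T} → {C,T} (+0)
site 3, node EG: E={A} ∪ G={C} → {A,C} (+1)
site 3, node TZ: T={A} ∪ Z={G} → {A,G} (+1)
site 3, node EGTZ: EG={A,C} ∩ TZ={A,G} → {A} (+0)
site 4, node EG: E={T} ∪ G={G} → {G,T} (+1)
site 4, node TZ: T={A} ∪ Z={G} → {A,G} (+1)
site 4, node EGTZ: EG={G,T} ∩ TZ={A,G} → {G} (+0)
site 5, node EG: E={A} ∪ G={G} → {A,G} (+1)
site 5, node TZ: T={T} ∩ Z={T} → {T} (+0)
site 5, node EGTZ: EG={A,G} ∪ TZ={T} → {A,G,T} (+1)
site 6, node EG: E={G} ∪ G={C} → {C,G} (+1)
site 6, node TZ: T={G} ∩ Z={G} → {G} (+0)
site 6, node EGTZ: EG={C,G} ∩ TZ={G} → {G} (+0)
per-site changes: [2, 2, 2, 2, 2, 2, 1]; total = 13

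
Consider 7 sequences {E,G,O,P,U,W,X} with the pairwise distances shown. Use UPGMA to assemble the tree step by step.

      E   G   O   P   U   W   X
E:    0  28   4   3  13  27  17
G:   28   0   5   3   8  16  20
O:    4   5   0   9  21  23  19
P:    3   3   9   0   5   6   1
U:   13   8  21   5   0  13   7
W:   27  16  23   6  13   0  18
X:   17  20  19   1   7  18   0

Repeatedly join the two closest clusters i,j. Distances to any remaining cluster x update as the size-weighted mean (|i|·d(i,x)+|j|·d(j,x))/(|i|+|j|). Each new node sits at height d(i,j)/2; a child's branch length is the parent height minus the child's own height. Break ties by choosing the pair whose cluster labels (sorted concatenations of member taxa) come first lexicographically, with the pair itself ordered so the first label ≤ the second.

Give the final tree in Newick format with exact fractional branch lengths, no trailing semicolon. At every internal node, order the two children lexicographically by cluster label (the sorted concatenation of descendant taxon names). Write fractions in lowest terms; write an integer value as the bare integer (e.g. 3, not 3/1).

((E:2,O:2):25/4,((G:31/6,((P:1/2,X:1/2):5/2,U:3):13/6):35/24,W:53/8):13/8)

step 1: merge (P,X) at d=1; branch lengths P→1/2, X→1/2; new cluster PX
  updated: d(E,PX)=10, d(G,PX)=23/2, d(O,PX)=14, d(PX,U)=6, d(PX,W)=12
step 2: merge (E,O) at d=4; branch lengths E→2, O→2; new cluster EO
  updated: d(EO,G)=33/2, d(EO,PX)=12, d(EO,U)=17, d(EO,W)=25
step 3: merge (PX,U) at d=6; branch lengths PX→5/2, U→3; new cluster PUX
  updated: d(EO,PUX)=41/3, d(G,PUX)=31/3, d(PUX,W)=37/3
step 4: merge (G,PUX) at d=31/3; branch lengths G→31/6, PUX→13/6; new cluster GPUX
  updated: d(EO,GPUX)=115/8, d(GPUX,W)=53/4
step 5: merge (GPUX,W) at d=53/4; branch lengths GPUX→35/24, W→53/8; new cluster GPUWX
  updated: d(EO,GPUWX)=33/2
step 6: merge (EO,GPUWX) at d=33/2; branch lengths EO→25/4, GPUWX→13/8; new cluster EGOPUWX
final tree: ((E:2,O:2):25/4,((G:31/6,((P:1/2,X:1/2):5/2,U:3):13/6):35/24,W:53/8):13/8)
total length: 811/24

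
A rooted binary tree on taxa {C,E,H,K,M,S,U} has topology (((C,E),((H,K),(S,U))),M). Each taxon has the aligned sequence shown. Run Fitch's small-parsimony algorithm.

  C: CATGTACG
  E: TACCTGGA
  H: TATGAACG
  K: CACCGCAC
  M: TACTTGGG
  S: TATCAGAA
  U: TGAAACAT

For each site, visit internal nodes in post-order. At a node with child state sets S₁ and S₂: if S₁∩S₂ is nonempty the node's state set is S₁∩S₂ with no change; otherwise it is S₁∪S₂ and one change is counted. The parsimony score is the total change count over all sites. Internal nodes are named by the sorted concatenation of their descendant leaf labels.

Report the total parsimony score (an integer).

CE@0: {C} ∪ {T} = {C,T} (union, +1)
HK@0: {T} ∪ {C} = {C,T} (union, +1)
SU@0: {T} ∩ {T} = {T} (intersection, +0)
HKSU@0: {C,T} ∩ {T} = {T} (intersection, +0)
CEHKSU@0: {C,T} ∩ {T} = {T} (intersection, +0)
CEHKMSU@0: {T} ∩ {T} = {T} (intersection, +0)
CE@1: {A} ∩ {A} = {A} (intersection, +0)
HK@1: {A} ∩ {A} = {A} (intersection, +0)
SU@1: {A} ∪ {G} = {A,G} (union, +1)
HKSU@1: {A} ∩ {A,G} = {A} (intersection, +0)
CEHKSU@1: {A} ∩ {A} = {A} (intersection, +0)
CEHKMSU@1: {A} ∩ {A} = {A} (intersection, +0)
CE@2: {T} ∪ {C} = {C,T} (union, +1)
HK@2: {T} ∪ {C} = {C,T} (union, +1)
SU@2: {T} ∪ {A} = {A,T} (union, +1)
HKSU@2: {C,T} ∩ {A,T} = {T} (intersection, +0)
CEHKSU@2: {C,T} ∩ {T} = {T} (intersection, +0)
CEHKMSU@2: {T} ∪ {C} = {C,T} (union, +1)
CE@3: {G} ∪ {C} = {C,G} (union, +1)
HK@3: {G} ∪ {C} = {C,G} (union, +1)
SU@3: {C} ∪ {A} = {A,C} (union, +1)
HKSU@3: {C,G} ∩ {A,C} = {C} (intersection, +0)
CEHKSU@3: {C,G} ∩ {C} = {C} (intersection, +0)
CEHKMSU@3: {C} ∪ {T} = {C,T} (union, +1)
CE@4: {T} ∩ {T} = {T} (intersection, +0)
HK@4: {A} ∪ {G} = {A,G} (union, +1)
SU@4: {A} ∩ {A} = {A} (intersection, +0)
HKSU@4: {A,G} ∩ {A} = {A} (intersection, +0)
CEHKSU@4: {T} ∪ {A} = {A,T} (union, +1)
CEHKMSU@4: {A,T} ∩ {T} = {T} (intersection, +0)
CE@5: {A} ∪ {G} = {A,G} (union, +1)
HK@5: {A} ∪ {C} = {A,C} (union, +1)
SU@5: {G} ∪ {C} = {C,G} (union, +1)
HKSU@5: {A,C} ∩ {C,G} = {C} (intersection, +0)
CEHKSU@5: {A,G} ∪ {C} = {A,C,G} (union, +1)
CEHKMSU@5: {A,C,G} ∩ {G} = {G} (intersection, +0)
CE@6: {C} ∪ {G} = {C,G} (union, +1)
HK@6: {C} ∪ {A} = {A,C} (union, +1)
SU@6: {A} ∩ {A} = {A} (intersection, +0)
HKSU@6: {A,C} ∩ {A} = {A} (intersection, +0)
CEHKSU@6: {C,G} ∪ {A} = {A,C,G} (union, +1)
CEHKMSU@6: {A,C,G} ∩ {G} = {G} (intersection, +0)
CE@7: {G} ∪ {A} = {A,G} (union, +1)
HK@7: {G} ∪ {C} = {C,G} (union, +1)
SU@7: {A} ∪ {T} = {A,T} (union, +1)
HKSU@7: {C,G} ∪ {A,T} = {A,C,G,T} (union, +1)
CEHKSU@7: {A,G} ∩ {A,C,G,T} = {A,G} (intersection, +0)
CEHKMSU@7: {A,G} ∩ {G} = {G} (intersection, +0)
per-site changes: [2, 1, 4, 4, 2, 4, 3, 4]; total = 24

24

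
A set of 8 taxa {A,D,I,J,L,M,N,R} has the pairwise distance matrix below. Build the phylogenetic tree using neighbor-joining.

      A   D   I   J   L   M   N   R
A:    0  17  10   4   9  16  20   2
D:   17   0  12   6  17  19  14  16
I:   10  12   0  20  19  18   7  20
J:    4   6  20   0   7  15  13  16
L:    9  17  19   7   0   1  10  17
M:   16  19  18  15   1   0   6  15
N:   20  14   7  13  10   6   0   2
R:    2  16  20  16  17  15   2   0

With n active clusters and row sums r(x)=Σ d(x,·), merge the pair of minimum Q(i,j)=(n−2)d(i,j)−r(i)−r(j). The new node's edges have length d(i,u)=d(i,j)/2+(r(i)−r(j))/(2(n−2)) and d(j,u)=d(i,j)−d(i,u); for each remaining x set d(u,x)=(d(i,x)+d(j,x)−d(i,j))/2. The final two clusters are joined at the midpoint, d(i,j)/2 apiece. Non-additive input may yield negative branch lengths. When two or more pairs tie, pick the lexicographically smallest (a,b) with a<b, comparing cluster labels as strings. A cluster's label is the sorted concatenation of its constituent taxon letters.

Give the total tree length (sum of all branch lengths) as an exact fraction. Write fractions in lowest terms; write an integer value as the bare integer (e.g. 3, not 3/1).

283/8

iteration 1: select L,M (d=1, Q=-164); attach at lengths (-1/3, 4/3); label the merged cluster LM
  updated: d(A,LM)=12, d(D,LM)=35/2, d(I,LM)=18, d(J,LM)=21/2, d(LM,N)=15/2, d(LM,R)=31/2
iteration 2: select A,R (d=2, Q=-253/2); attach at lengths (7/20, 33/20); label the merged cluster AR
  updated: d(AR,D)=31/2, d(AR,I)=14, d(AR,J)=9, d(AR,LM)=51/4, d(AR,N)=10
iteration 3: select D,J (d=6, Q=-199/2); attach at lengths (61/16, 35/16); label the merged cluster DJ
  updated: d(AR,DJ)=37/4, d(DJ,I)=13, d(DJ,LM)=11, d(DJ,N)=21/2
iteration 4: select I,N (d=7, Q=-66); attach at lengths (19/3, 2/3); label the merged cluster IN
  updated: d(AR,IN)=17/2, d(DJ,IN)=33/4, d(IN,LM)=37/4
iteration 5: select AR,DJ (d=37/4, Q=-81/2); attach at lengths (41/8, 33/8); label the merged cluster ADJR
  updated: d(ADJR,IN)=15/4, d(ADJR,LM)=29/4
iteration 6: select ADJR,IN (d=15/4, Q=-81/4); attach at lengths (7/8, 23/8); label the merged cluster ADIJNR
  updated: d(ADIJNR,LM)=51/8
iteration 7: select ADIJNR,LM (d=51/8); attach at lengths (51/16, 51/16); label the merged cluster ADIJLMNR
final tree: ((((A:7/20,R:33/20):41/8,(D:61/16,J:35/16):33/8):7/8,(I:19/3,N:2/3):23/8):51/16,(L:-1/3,M:4/3):51/16)
total length: 283/8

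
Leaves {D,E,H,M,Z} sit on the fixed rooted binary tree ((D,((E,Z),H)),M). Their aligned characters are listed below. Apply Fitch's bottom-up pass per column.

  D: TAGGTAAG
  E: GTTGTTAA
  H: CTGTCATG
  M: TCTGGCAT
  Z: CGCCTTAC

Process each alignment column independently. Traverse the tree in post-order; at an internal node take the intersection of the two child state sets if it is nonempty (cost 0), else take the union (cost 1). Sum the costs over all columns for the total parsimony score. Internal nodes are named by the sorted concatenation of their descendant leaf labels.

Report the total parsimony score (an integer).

[col 0] EZ: children E:{G}, Z:{C} ∪→ {C,G}; cost 1
[col 0] EHZ: children EZ:{C,G}, H:{C} ∩→ {C}; cost 0
[col 0] DEHZ: children D:{T}, EHZ:{C} ∪→ {C,T}; cost 1
[col 0] DEHMZ: children DEHZ:{C,T}, M:{T} ∩→ {T}; cost 0
[col 1] EZ: children E:{T}, Z:{G} ∪→ {G,T}; cost 1
[col 1] EHZ: children EZ:{G,T}, H:{T} ∩→ {T}; cost 0
[col 1] DEHZ: children D:{A}, EHZ:{T} ∪→ {A,T}; cost 1
[col 1] DEHMZ: children DEHZ:{A,T}, M:{C} ∪→ {A,C,T}; cost 1
[col 2] EZ: children E:{T}, Z:{C} ∪→ {C,T}; cost 1
[col 2] EHZ: children EZ:{C,T}, H:{G} ∪→ {C,G,T}; cost 1
[col 2] DEHZ: children D:{G}, EHZ:{C,G,T} ∩→ {G}; cost 0
[col 2] DEHMZ: children DEHZ:{G}, M:{T} ∪→ {G,T}; cost 1
[col 3] EZ: children E:{G}, Z:{C} ∪→ {C,G}; cost 1
[col 3] EHZ: children EZ:{C,G}, H:{T} ∪→ {C,G,T}; cost 1
[col 3] DEHZ: children D:{G}, EHZ:{C,G,T} ∩→ {G}; cost 0
[col 3] DEHMZ: children DEHZ:{G}, M:{G} ∩→ {G}; cost 0
[col 4] EZ: children E:{T}, Z:{T} ∩→ {T}; cost 0
[col 4] EHZ: children EZ:{T}, H:{C} ∪→ {C,T}; cost 1
[col 4] DEHZ: children D:{T}, EHZ:{C,T} ∩→ {T}; cost 0
[col 4] DEHMZ: children DEHZ:{T}, M:{G} ∪→ {G,T}; cost 1
[col 5] EZ: children E:{T}, Z:{T} ∩→ {T}; cost 0
[col 5] EHZ: children EZ:{T}, H:{A} ∪→ {A,T}; cost 1
[col 5] DEHZ: children D:{A}, EHZ:{A,T} ∩→ {A}; cost 0
[col 5] DEHMZ: children DEHZ:{A}, M:{C} ∪→ {A,C}; cost 1
[col 6] EZ: children E:{A}, Z:{A} ∩→ {A}; cost 0
[col 6] EHZ: children EZ:{A}, H:{T} ∪→ {A,T}; cost 1
[col 6] DEHZ: children D:{A}, EHZ:{A,T} ∩→ {A}; cost 0
[col 6] DEHMZ: children DEHZ:{A}, M:{A} ∩→ {A}; cost 0
[col 7] EZ: children E:{A}, Z:{C} ∪→ {A,C}; cost 1
[col 7] EHZ: children EZ:{A,C}, H:{G} ∪→ {A,C,G}; cost 1
[col 7] DEHZ: children D:{G}, EHZ:{A,C,G} ∩→ {G}; cost 0
[col 7] DEHMZ: children DEHZ:{G}, M:{T} ∪→ {G,T}; cost 1
per-site changes: [2, 3, 3, 2, 2, 2, 1, 3]; total = 18

18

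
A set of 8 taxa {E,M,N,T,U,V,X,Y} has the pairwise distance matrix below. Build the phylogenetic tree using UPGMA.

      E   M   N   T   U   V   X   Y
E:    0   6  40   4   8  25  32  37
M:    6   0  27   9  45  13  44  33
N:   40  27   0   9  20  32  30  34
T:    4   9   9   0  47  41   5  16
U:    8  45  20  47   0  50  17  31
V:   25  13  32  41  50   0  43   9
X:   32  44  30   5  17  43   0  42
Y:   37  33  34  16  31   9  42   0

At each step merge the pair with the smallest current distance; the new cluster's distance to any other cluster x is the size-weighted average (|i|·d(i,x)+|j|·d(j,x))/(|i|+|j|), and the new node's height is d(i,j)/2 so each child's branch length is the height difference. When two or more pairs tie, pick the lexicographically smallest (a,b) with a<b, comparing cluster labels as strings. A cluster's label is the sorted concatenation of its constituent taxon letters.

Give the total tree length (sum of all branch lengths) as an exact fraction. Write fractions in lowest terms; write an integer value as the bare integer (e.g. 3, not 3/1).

1. join E+T (d=4) ⇒ ET; edges |E|=2, |T|=2
  updated: d(ET,M)=15/2, d(ET,N)=49/2, d(ET,U)=55/2, d(ET,V)=33, d(ET,X)=37/2, d(ET,Y)=53/2
2. join ET+M (d=15/2) ⇒ EMT; edges |ET|=7/4, |M|=15/4
  updated: d(EMT,N)=76/3, d(EMT,U)=100/3, d(EMT,V)=79/3, d(EMT,X)=27, d(EMT,Y)=86/3
3. join V+Y (d=9) ⇒ VY; edges |V|=9/2, |Y|=9/2
  updated: d(EMT,VY)=55/2, d(N,VY)=33, d(U,VY)=81/2, d(VY,X)=85/2
4. join U+X (d=17) ⇒ UX; edges |U|=17/2, |X|=17/2
  updated: d(EMT,UX)=181/6, d(N,UX)=25, d(UX,VY)=83/2
5. join N+UX (d=25) ⇒ NUX; edges |N|=25/2, |UX|=4
  updated: d(EMT,NUX)=257/9, d(NUX,VY)=116/3
6. join EMT+VY (d=55/2) ⇒ EMTVY; edges |EMT|=10, |VY|=37/4
  updated: d(EMTVY,NUX)=163/5
7. join EMTVY+NUX (d=163/5) ⇒ EMNTUVXY; edges |EMTVY|=51/20, |NUX|=19/5
final tree: ((((E:2,T:2):7/4,M:15/4):10,(V:9/2,Y:9/2):37/4):51/20,(N:25/2,(U:17/2,X:17/2):4):19/5)
total length: 388/5

388/5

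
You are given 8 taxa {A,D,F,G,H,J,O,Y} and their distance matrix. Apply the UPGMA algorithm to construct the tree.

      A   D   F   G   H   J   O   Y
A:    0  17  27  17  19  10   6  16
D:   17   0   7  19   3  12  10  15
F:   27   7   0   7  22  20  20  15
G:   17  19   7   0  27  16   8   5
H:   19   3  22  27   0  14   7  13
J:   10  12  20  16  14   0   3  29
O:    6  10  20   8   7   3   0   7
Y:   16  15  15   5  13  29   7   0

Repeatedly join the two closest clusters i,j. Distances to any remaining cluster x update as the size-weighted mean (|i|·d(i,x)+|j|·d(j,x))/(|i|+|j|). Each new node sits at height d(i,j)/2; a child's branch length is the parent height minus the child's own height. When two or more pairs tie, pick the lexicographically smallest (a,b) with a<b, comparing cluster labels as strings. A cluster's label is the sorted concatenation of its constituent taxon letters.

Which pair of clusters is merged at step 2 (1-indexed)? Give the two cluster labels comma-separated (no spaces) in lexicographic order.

iteration 1: select D,H (d=3); attach at lengths (3/2, 3/2); label the merged cluster DH
  updated: d(A,DH)=18, d(DH,F)=29/2, d(DH,G)=23, d(DH,J)=13, d(DH,O)=17/2, d(DH,Y)=14
iteration 2: select J,O (d=3); attach at lengths (3/2, 3/2); label the merged cluster JO
  updated: d(A,JO)=8, d(DH,JO)=43/4, d(F,JO)=20, d(G,JO)=12, d(JO,Y)=18
iteration 3: select G,Y (d=5); attach at lengths (5/2, 5/2); label the merged cluster GY
  updated: d(A,GY)=33/2, d(DH,GY)=37/2, d(F,GY)=11, d(GY,JO)=15
iteration 4: select A,JO (d=8); attach at lengths (4, 5/2); label the merged cluster AJO
  updated: d(AJO,DH)=79/6, d(AJO,F)=67/3, d(AJO,GY)=31/2
iteration 5: select F,GY (d=11); attach at lengths (11/2, 3); label the merged cluster FGY
  updated: d(AJO,FGY)=160/9, d(DH,FGY)=103/6
iteration 6: select AJO,DH (d=79/6); attach at lengths (31/12, 61/12); label the merged cluster ADHJO
  updated: d(ADHJO,FGY)=263/15
iteration 7: select ADHJO,FGY (d=263/15); attach at lengths (131/60, 49/15); label the merged cluster ADFGHJOY
final tree: (((A:4,(J:3/2,O:3/2):5/2):31/12,(D:3/2,H:3/2):61/12):131/60,(F:11/2,(G:5/2,Y:5/2):3):49/15)
total length: 2347/60

J,O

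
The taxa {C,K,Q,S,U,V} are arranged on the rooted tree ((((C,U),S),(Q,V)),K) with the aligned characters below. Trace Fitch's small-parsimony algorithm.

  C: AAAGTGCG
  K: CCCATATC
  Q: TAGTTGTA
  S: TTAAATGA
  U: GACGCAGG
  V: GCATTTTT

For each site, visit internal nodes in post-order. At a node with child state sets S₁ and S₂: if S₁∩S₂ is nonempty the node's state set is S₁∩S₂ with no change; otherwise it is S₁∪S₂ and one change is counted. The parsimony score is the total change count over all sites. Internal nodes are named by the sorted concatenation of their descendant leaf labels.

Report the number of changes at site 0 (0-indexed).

site 0, node CU: C={A} ∪ U={G} → {A,G} (+1)
site 0, node CSU: CU={A,G} ∪ S={T} → {A,G,T} (+1)
site 0, node QV: Q={T} ∪ V={G} → {G,T} (+1)
site 0, node CQSUV: CSU={A,G,T} ∩ QV={G,T} → {G,T} (+0)
site 0, node CKQSUV: CQSUV={G,T} ∪ K={C} → {C,G,T} (+1)
site 1, node CU: C={A} ∩ U={A} → {A} (+0)
site 1, node CSU: CU={A} ∪ S={T} → {A,T} (+1)
site 1, node QV: Q={A} ∪ V={C} → {A,C} (+1)
site 1, node CQSUV: CSU={A,T} ∩ QV={A,C} → {A} (+0)
site 1, node CKQSUV: CQSUV={A} ∪ K={C} → {A,C} (+1)
site 2, node CU: C={A} ∪ U={C} → {A,C} (+1)
site 2, node CSU: CU={A,C} ∩ S={A} → {A} (+0)
site 2, node QV: Q={G} ∪ V={A} → {A,G} (+1)
site 2, node CQSUV: CSU={A} ∩ QV={A,G} → {A} (+0)
site 2, node CKQSUV: CQSUV={A} ∪ K={C} → {A,C} (+1)
site 3, node CU: C={G} ∩ U={G} → {G} (+0)
site 3, node CSU: CU={G} ∪ S={A} → {A,G} (+1)
site 3, node QV: Q={T} ∩ V={T} → {T} (+0)
site 3, node CQSUV: CSU={A,G} ∪ QV={T} → {A,G,T} (+1)
site 3, node CKQSUV: CQSUV={A,G,T} ∩ K={A} → {A} (+0)
site 4, node CU: C={T} ∪ U={C} → {C,T} (+1)
site 4, node CSU: CU={C,T} ∪ S={A} → {A,C,T} (+1)
site 4, node QV: Q={T} ∩ V={T} → {T} (+0)
site 4, node CQSUV: CSU={A,C,T} ∩ QV={T} → {T} (+0)
site 4, node CKQSUV: CQSUV={T} ∩ K={T} → {T} (+0)
site 5, node CU: C={G} ∪ U={A} → {A,G} (+1)
site 5, node CSU: CU={A,G} ∪ S={T} → {A,G,T} (+1)
site 5, node QV: Q={G} ∪ V={T} → {G,T} (+1)
site 5, node CQSUV: CSU={A,G,T} ∩ QV={G,T} → {G,T} (+0)
site 5, node CKQSUV: CQSUV={G,T} ∪ K={A} → {A,G,T} (+1)
site 6, node CU: C={C} ∪ U={G} → {C,G} (+1)
site 6, node CSU: CU={C,G} ∩ S={G} → {G} (+0)
site 6, node QV: Q={T} ∩ V={T} → {T} (+0)
site 6, node CQSUV: CSU={G} ∪ QV={T} → {G,T} (+1)
site 6, node CKQSUV: CQSUV={G,T} ∩ K={T} → {T} (+0)
site 7, node CU: C={G} ∩ U={G} → {G} (+0)
site 7, node CSU: CU={G} ∪ S={A} → {A,G} (+1)
site 7, node QV: Q={A} ∪ V={T} → {A,T} (+1)
site 7, node CQSUV: CSU={A,G} ∩ QV={A,T} → {A} (+0)
site 7, node CKQSUV: CQSUV={A} ∪ K={C} → {A,C} (+1)
per-site changes: [4, 3, 3, 2, 2, 4, 2, 3]; total = 23

4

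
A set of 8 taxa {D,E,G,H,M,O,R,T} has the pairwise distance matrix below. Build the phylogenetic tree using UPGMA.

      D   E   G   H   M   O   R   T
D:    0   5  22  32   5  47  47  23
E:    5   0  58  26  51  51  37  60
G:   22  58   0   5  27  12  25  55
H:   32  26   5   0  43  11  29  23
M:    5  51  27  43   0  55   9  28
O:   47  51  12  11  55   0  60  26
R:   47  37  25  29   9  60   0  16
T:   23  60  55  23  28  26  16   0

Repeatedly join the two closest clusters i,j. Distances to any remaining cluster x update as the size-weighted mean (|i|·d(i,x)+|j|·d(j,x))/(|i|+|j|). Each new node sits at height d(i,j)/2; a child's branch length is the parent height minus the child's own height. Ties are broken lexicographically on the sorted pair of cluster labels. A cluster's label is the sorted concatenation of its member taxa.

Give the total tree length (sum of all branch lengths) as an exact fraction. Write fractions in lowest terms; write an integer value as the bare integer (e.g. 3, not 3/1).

step 1: merge (D,E) at d=5; branch lengths D→5/2, E→5/2; new cluster DE
  updated: d(DE,G)=40, d(DE,H)=29, d(DE,M)=28, d(DE,O)=49, d(DE,R)=42, d(DE,T)=83/2
step 2: merge (G,H) at d=5; branch lengths G→5/2, H→5/2; new cluster GH
  updated: d(DE,GH)=69/2, d(GH,M)=35, d(GH,O)=23/2, d(GH,R)=27, d(GH,T)=39
step 3: merge (M,R) at d=9; branch lengths M→9/2, R→9/2; new cluster MR
  updated: d(DE,MR)=35, d(GH,MR)=31, d(MR,O)=115/2, d(MR,T)=22
step 4: merge (GH,O) at d=23/2; branch lengths GH→13/4, O→23/4; new cluster GHO
  updated: d(DE,GHO)=118/3, d(GHO,MR)=239/6, d(GHO,T)=104/3
step 5: merge (MR,T) at d=22; branch lengths MR→13/2, T→11; new cluster MRT
  updated: d(DE,MRT)=223/6, d(GHO,MRT)=343/9
step 6: merge (DE,MRT) at d=223/6; branch lengths DE→193/12, MRT→91/12; new cluster DEMRT
  updated: d(DEMRT,GHO)=193/5
step 7: merge (DEMRT,GHO) at d=193/5; branch lengths DEMRT→43/60, GHO→271/20; new cluster DEGHMORT
final tree: (((D:5/2,E:5/2):193/12,((M:9/2,R:9/2):13/2,T:11):91/12):43/60,((G:5/2,H:5/2):13/4,O:23/4):271/20)
total length: 2503/30

2503/30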